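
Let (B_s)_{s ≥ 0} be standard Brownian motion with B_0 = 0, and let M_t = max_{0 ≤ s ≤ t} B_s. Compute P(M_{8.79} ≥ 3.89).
P(M_{8.79} ≥ 3.89) = 2·P(B_{8.79} ≥ 3.89) = 2(1 − Φ(3.89/√8.79)) ≈ 0.1895

By the reflection principle for Brownian motion, P(M_t ≥ a) = 2 · P(B_t ≥ a) for a ≥ 0. Since B_t ~ N(0, t), P(B_t ≥ 3.89) = 1 − Φ(3.89/√t) = 1 − Φ(3.89/√8.79) = 1 − Φ(1.3121). So
  P(M_{8.79} ≥ 3.89) = 2(1 − Φ(1.3121)) ≈ 0.1895.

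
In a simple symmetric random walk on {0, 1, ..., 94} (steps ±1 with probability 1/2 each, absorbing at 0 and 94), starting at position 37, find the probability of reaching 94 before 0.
P(hit 94 before 0) = 37/94

Let u_k = P(hit 94 before 0 | start at k). Then u_0 = 0, u_94 = 1, and u_k = u_{k-1}/2 + u_{k+1}/2 for 1 ≤ k ≤ 93. This harmonic recurrence is solved by u_k = k/94, giving u_37 = 37/94.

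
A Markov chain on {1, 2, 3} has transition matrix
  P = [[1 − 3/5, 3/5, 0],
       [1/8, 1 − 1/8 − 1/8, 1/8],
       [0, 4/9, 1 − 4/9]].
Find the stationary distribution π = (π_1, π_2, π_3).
π = (20/143, 96/143, 27/143)

This is a birth-death chain on three states, which satisfies detailed balance: π_1 · P_{12} = π_2 · P_{21} and π_2 · P_{23} = π_3 · P_{32}.
From π_1 · 3/5 = π_2 · 1/8: π_2/π_1 = (3/5)/(1/8) = 24/5.
From π_2 · 1/8 = π_3 · 4/9: π_3/π_2 = (1/8)/(4/9) = 9/32.
Take π_1 proportional to 1; then unnormalized π = (1, 24/5, 27/20). Normalize by dividing by the sum 143/20:
  π = (20/143, 96/143, 27/143).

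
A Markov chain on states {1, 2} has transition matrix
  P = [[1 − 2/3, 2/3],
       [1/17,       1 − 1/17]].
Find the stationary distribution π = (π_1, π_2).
π_1 = 3/37, π_2 = 34/37

Solve πP = π with π_1 + π_2 = 1. From πP = π: π_1 · (1 − 2/3) + π_2 · 1/17 = π_1 ⇒ π_2 · 1/17 = π_1 · 2/3 ⇒ π_2/π_1 = (2/3)/(1/17) = 34/3. Together with π_1 + π_2 = 1:
  π_1 = (1/17)/(2/3 + 1/17) = (1/17)/(37/51) = 3/37,
  π_2 = (2/3)/(2/3 + 1/17) = (2/3)/(37/51) = 34/37.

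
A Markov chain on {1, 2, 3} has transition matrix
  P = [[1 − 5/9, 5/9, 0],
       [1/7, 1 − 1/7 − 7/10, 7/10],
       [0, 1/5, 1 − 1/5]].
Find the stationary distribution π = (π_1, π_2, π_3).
π = (2/37, 70/333, 245/333)

This is a birth-death chain on three states, which satisfies detailed balance: π_1 · P_{12} = π_2 · P_{21} and π_2 · P_{23} = π_3 · P_{32}.
From π_1 · 5/9 = π_2 · 1/7: π_2/π_1 = (5/9)/(1/7) = 35/9.
From π_2 · 7/10 = π_3 · 1/5: π_3/π_2 = (7/10)/(1/5) = 7/2.
Take π_1 proportional to 1; then unnormalized π = (1, 35/9, 245/18). Normalize by dividing by the sum 37/2:
  π = (2/37, 70/333, 245/333).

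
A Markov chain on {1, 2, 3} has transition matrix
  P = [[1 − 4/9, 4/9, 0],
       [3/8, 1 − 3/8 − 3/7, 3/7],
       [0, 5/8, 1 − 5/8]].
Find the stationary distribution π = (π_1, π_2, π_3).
π = (945/2833, 1120/2833, 768/2833)

This is a birth-death chain on three states, which satisfies detailed balance: π_1 · P_{12} = π_2 · P_{21} and π_2 · P_{23} = π_3 · P_{32}.
From π_1 · 4/9 = π_2 · 3/8: π_2/π_1 = (4/9)/(3/8) = 32/27.
From π_2 · 3/7 = π_3 · 5/8: π_3/π_2 = (3/7)/(5/8) = 24/35.
Take π_1 proportional to 1; then unnormalized π = (1, 32/27, 256/315). Normalize by dividing by the sum 2833/945:
  π = (945/2833, 1120/2833, 768/2833).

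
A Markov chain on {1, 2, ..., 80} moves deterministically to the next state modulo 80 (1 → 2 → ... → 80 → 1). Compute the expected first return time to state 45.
E[T_45 | X_0 = 45] = 80

The chain cycles deterministically, so starting at state 45 it returns in exactly 80 steps. Equivalently, the stationary distribution is uniform π_j = 1/80 for every state j, so by Kac's formula E[T_45] = 1/π_45 = 80.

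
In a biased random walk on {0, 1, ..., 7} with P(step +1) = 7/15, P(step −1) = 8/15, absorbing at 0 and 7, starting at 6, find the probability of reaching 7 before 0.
P(hit 7 before 0) = (1 − (8/7)^6) / (1 − (8/7)^7) = 1011465/1273609

Let u_k denote P(reach 7 before 0 | start at k). Boundary: u_0 = 0, u_7 = 1. Recurrence: u_k = 7/15·u_{k+1} + 8/15·u_{k-1} for 1 ≤ k ≤ 6. Try u_k = A + B·r^k with r = q/p = (8/15)/(7/15) = 8/7. Substitution satisfies the recurrence; boundary conditions give:
  u_k = (1 − r^k) / (1 − r^N) = (1 − (8/7)^6) / (1 − (8/7)^7) = 1011465/1273609.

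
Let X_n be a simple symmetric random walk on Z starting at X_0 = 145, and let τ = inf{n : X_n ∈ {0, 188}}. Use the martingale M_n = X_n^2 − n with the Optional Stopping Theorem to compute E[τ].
E[τ] = 6235

M_n = X_n^2 − n is a martingale (since E[X_{n+1}^2 | F_n] = X_n^2 + 1). By OST (τ has finite mean in a bounded region), E[M_τ] = E[M_0] = X_0^2 − 0 = 145^2 = 21025. Also E[M_τ] = E[X_τ^2] − E[τ]. The walk exits at 0 or 188, with P(hit 188 first) = 145/188, so E[X_τ^2] = 188^2 · 145/188 + 0 = 27260. Thus E[τ] = E[X_τ^2] − E[M_τ] = 27260 − 21025 = 6235 = 145(188 − 145) = 6235.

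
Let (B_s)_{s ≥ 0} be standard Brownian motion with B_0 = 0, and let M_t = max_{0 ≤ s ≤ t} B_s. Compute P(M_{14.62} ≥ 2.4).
P(M_{14.62} ≥ 2.4) = 2·P(B_{14.62} ≥ 2.4) = 2(1 − Φ(2.4/√14.62)) ≈ 0.5302

By the reflection principle for Brownian motion, P(M_t ≥ a) = 2 · P(B_t ≥ a) for a ≥ 0. Since B_t ~ N(0, t), P(B_t ≥ 2.4) = 1 − Φ(2.4/√t) = 1 − Φ(2.4/√14.62) = 1 − Φ(0.6277). So
  P(M_{14.62} ≥ 2.4) = 2(1 − Φ(0.6277)) ≈ 0.5302.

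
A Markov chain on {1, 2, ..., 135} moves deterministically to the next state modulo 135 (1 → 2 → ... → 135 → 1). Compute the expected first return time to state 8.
E[T_8 | X_0 = 8] = 135

The chain cycles deterministically, so starting at state 8 it returns in exactly 135 steps. Equivalently, the stationary distribution is uniform π_j = 1/135 for every state j, so by Kac's formula E[T_8] = 1/π_8 = 135.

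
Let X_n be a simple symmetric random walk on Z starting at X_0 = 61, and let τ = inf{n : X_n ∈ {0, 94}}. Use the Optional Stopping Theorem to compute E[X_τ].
E[X_τ] = 61

X_n is a martingale and τ is a bounded-mean stopping time (indeed τ is finite a.s. with bounded expectation since the walk is in a bounded region). By the OST, E[X_τ] = E[X_0] = 61. Equivalently: E[X_τ] = 94 · P(hit 94 first) + 0 · P(hit 0 first) = 94 · (61/94) = 61.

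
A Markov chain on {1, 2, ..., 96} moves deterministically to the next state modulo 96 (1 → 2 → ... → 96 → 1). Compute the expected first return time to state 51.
E[T_51 | X_0 = 51] = 96

The chain cycles deterministically, so starting at state 51 it returns in exactly 96 steps. Equivalently, the stationary distribution is uniform π_j = 1/96 for every state j, so by Kac's formula E[T_51] = 1/π_51 = 96.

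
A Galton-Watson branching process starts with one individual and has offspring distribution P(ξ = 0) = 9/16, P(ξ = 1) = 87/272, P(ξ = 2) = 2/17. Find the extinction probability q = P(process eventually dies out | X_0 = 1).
q = 1

Mean offspring μ = 0·9/16 + 1·87/272 + 2·2/17 = 151/272 ≤ 1. For μ ≤ 1 with offspring not concentrated at 1, the Galton-Watson process goes extinct almost surely, so q = 1.
(Algebraic check: The pgf is f(s) = 9/16 + 87/272·s + 2/17·s². The extinction probability q is the smallest fixed point of f in [0, 1]. Setting s = f(s):
  2/17·s² + (87/272 − 1)·s + 9/16 = 0
  2/17·s² − (9/16 + 2/17)·s + 9/16 = 0
which factors as (s − 1)·(2/17·s − 9/16) = 0, giving roots s = 1 and s = (9/16)/(2/17) = 153/32. Since 153/32 ≥ 1, the smallest root in [0, 1] is s = 1.)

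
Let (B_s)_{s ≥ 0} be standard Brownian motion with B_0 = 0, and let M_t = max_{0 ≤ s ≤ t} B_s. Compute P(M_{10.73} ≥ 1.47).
P(M_{10.73} ≥ 1.47) = 2·P(B_{10.73} ≥ 1.47) = 2(1 − Φ(1.47/√10.73)) ≈ 0.6536

By the reflection principle for Brownian motion, P(M_t ≥ a) = 2 · P(B_t ≥ a) for a ≥ 0. Since B_t ~ N(0, t), P(B_t ≥ 1.47) = 1 − Φ(1.47/√t) = 1 − Φ(1.47/√10.73) = 1 − Φ(0.4488). So
  P(M_{10.73} ≥ 1.47) = 2(1 − Φ(0.4488)) ≈ 0.6536.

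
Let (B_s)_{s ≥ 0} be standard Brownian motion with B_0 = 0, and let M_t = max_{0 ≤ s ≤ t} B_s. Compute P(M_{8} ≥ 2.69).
P(M_{8} ≥ 2.69) = 2·P(B_{8} ≥ 2.69) = 2(1 − Φ(2.69/√8)) ≈ 0.3416

By the reflection principle for Brownian motion, P(M_t ≥ a) = 2 · P(B_t ≥ a) for a ≥ 0. Since B_t ~ N(0, t), P(B_t ≥ 2.69) = 1 − Φ(2.69/√t) = 1 − Φ(2.69/√8) = 1 − Φ(0.9511). So
  P(M_{8} ≥ 2.69) = 2(1 − Φ(0.9511)) ≈ 0.3416.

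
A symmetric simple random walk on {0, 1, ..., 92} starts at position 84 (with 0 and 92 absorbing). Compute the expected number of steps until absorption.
E[τ | X_0 = 84] = 672

Let v_k = E[τ | X_0 = k]. Boundary: v_0 = v_92 = 0. Recurrence: v_k = 1 + (v_{k-1} + v_{k+1})/2 for 1 ≤ k ≤ 91. The particular solution to v_k − (v_{k-1} + v_{k+1})/2 = 1 is v_k = −k^2. Adding homogeneous solution A + B k and matching boundaries gives v_k = k (92 − k). Substituting k = 84: v_84 = 84 · 8 = 672.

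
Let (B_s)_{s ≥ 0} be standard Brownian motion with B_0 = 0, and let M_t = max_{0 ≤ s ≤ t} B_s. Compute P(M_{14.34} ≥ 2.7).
P(M_{14.34} ≥ 2.7) = 2·P(B_{14.34} ≥ 2.7) = 2(1 − Φ(2.7/√14.34)) ≈ 0.4758

By the reflection principle for Brownian motion, P(M_t ≥ a) = 2 · P(B_t ≥ a) for a ≥ 0. Since B_t ~ N(0, t), P(B_t ≥ 2.7) = 1 − Φ(2.7/√t) = 1 − Φ(2.7/√14.34) = 1 − Φ(0.7130). So
  P(M_{14.34} ≥ 2.7) = 2(1 − Φ(0.7130)) ≈ 0.4758.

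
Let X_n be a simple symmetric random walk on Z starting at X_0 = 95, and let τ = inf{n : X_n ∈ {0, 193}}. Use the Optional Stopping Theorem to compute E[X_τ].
E[X_τ] = 95

X_n is a martingale and τ is a bounded-mean stopping time (indeed τ is finite a.s. with bounded expectation since the walk is in a bounded region). By the OST, E[X_τ] = E[X_0] = 95. Equivalently: E[X_τ] = 193 · P(hit 193 first) + 0 · P(hit 0 first) = 193 · (95/193) = 95.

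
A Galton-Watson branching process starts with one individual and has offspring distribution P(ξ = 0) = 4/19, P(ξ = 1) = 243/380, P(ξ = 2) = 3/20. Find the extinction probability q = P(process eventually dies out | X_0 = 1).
q = 1

Mean offspring μ = 0·4/19 + 1·243/380 + 2·3/20 = 357/380 ≤ 1. For μ ≤ 1 with offspring not concentrated at 1, the Galton-Watson process goes extinct almost surely, so q = 1.
(Algebraic check: The pgf is f(s) = 4/19 + 243/380·s + 3/20·s². The extinction probability q is the smallest fixed point of f in [0, 1]. Setting s = f(s):
  3/20·s² + (243/380 − 1)·s + 4/19 = 0
  3/20·s² − (4/19 + 3/20)·s + 4/19 = 0
which factors as (s − 1)·(3/20·s − 4/19) = 0, giving roots s = 1 and s = (4/19)/(3/20) = 80/57. Since 80/57 ≥ 1, the smallest root in [0, 1] is s = 1.)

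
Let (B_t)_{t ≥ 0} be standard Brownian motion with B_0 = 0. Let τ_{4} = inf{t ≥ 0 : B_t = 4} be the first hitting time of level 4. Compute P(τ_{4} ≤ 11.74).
P(τ_{4} ≤ 11.74) = 2(1 − Φ(4/√11.74)) = 2(1 − Φ(1.1674)) ≈ 0.2430

By the reflection principle for standard BM, P(τ_b ≤ t) = 2 · P(B_t ≥ b). Since B_t ~ N(0, t), P(B_t ≥ 4) = 1 − Φ(4/√t) = 1 − Φ(4/√11.74) = 1 − Φ(1.1674) ≈ 0.12152. Doubling: P(τ_{4} ≤ 11.74) ≈ 2 · 0.12152 = 0.24304 ≈ 0.2430.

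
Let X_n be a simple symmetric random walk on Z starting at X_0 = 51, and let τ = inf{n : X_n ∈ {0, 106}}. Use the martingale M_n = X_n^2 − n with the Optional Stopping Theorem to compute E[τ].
E[τ] = 2805

M_n = X_n^2 − n is a martingale (since E[X_{n+1}^2 | F_n] = X_n^2 + 1). By OST (τ has finite mean in a bounded region), E[M_τ] = E[M_0] = X_0^2 − 0 = 51^2 = 2601. Also E[M_τ] = E[X_τ^2] − E[τ]. The walk exits at 0 or 106, with P(hit 106 first) = 51/106, so E[X_τ^2] = 106^2 · 51/106 + 0 = 5406. Thus E[τ] = E[X_τ^2] − E[M_τ] = 5406 − 2601 = 2805 = 51(106 − 51) = 2805.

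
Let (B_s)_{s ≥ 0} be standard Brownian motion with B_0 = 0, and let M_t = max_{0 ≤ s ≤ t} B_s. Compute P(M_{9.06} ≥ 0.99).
P(M_{9.06} ≥ 0.99) = 2·P(B_{9.06} ≥ 0.99) = 2(1 − Φ(0.99/√9.06)) ≈ 0.7422

By the reflection principle for Brownian motion, P(M_t ≥ a) = 2 · P(B_t ≥ a) for a ≥ 0. Since B_t ~ N(0, t), P(B_t ≥ 0.99) = 1 − Φ(0.99/√t) = 1 − Φ(0.99/√9.06) = 1 − Φ(0.3289). So
  P(M_{9.06} ≥ 0.99) = 2(1 − Φ(0.3289)) ≈ 0.7422.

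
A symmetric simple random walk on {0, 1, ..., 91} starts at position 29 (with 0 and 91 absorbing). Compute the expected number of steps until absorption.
E[τ | X_0 = 29] = 1798

Let v_k = E[τ | X_0 = k]. Boundary: v_0 = v_91 = 0. Recurrence: v_k = 1 + (v_{k-1} + v_{k+1})/2 for 1 ≤ k ≤ 90. The particular solution to v_k − (v_{k-1} + v_{k+1})/2 = 1 is v_k = −k^2. Adding homogeneous solution A + B k and matching boundaries gives v_k = k (91 − k). Substituting k = 29: v_29 = 29 · 62 = 1798.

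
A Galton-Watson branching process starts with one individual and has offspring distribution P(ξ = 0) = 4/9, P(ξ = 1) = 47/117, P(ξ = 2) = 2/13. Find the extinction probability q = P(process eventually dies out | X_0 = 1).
q = 1

Mean offspring μ = 0·4/9 + 1·47/117 + 2·2/13 = 83/117 ≤ 1. For μ ≤ 1 with offspring not concentrated at 1, the Galton-Watson process goes extinct almost surely, so q = 1.
(Algebraic check: The pgf is f(s) = 4/9 + 47/117·s + 2/13·s². The extinction probability q is the smallest fixed point of f in [0, 1]. Setting s = f(s):
  2/13·s² + (47/117 − 1)·s + 4/9 = 0
  2/13·s² − (4/9 + 2/13)·s + 4/9 = 0
which factors as (s − 1)·(2/13·s − 4/9) = 0, giving roots s = 1 and s = (4/9)/(2/13) = 26/9. Since 26/9 ≥ 1, the smallest root in [0, 1] is s = 1.)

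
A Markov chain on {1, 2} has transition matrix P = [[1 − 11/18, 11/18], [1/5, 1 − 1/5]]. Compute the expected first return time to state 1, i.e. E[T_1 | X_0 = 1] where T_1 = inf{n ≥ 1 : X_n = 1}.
E[T_1 | X_0 = 1] = 1/π_1 = 73/18

For an irreducible recurrent Markov chain with stationary distribution π, E[T_i | X_0 = i] = 1/π_i (Kac's formula). Here π_1 = (1/5)/(11/18 + 1/5) = (1/5)/(73/90) = 18/73, so E[T_1 | X_0 = 1] = 1/π_1 = (11/18 + 1/5)/(1/5) = (73/90)/(1/5) = 73/18.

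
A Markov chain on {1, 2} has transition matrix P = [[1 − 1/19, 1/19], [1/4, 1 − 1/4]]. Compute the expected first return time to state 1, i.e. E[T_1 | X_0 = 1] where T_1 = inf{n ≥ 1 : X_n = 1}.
E[T_1 | X_0 = 1] = 1/π_1 = 23/19

For an irreducible recurrent Markov chain with stationary distribution π, E[T_i | X_0 = i] = 1/π_i (Kac's formula). Here π_1 = (1/4)/(1/19 + 1/4) = (1/4)/(23/76) = 19/23, so E[T_1 | X_0 = 1] = 1/π_1 = (1/19 + 1/4)/(1/4) = (23/76)/(1/4) = 23/19.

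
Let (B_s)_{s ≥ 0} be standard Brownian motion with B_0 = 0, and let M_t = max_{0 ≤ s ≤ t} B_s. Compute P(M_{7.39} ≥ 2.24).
P(M_{7.39} ≥ 2.24) = 2·P(B_{7.39} ≥ 2.24) = 2(1 − Φ(2.24/√7.39)) ≈ 0.4099

By the reflection principle for Brownian motion, P(M_t ≥ a) = 2 · P(B_t ≥ a) for a ≥ 0. Since B_t ~ N(0, t), P(B_t ≥ 2.24) = 1 − Φ(2.24/√t) = 1 − Φ(2.24/√7.39) = 1 − Φ(0.8240). So
  P(M_{7.39} ≥ 2.24) = 2(1 − Φ(0.8240)) ≈ 0.4099.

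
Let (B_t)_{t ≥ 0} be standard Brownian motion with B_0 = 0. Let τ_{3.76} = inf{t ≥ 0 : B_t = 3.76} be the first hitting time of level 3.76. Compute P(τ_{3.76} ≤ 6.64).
P(τ_{3.76} ≤ 6.64) = 2(1 − Φ(3.76/√6.64)) = 2(1 − Φ(1.4592)) ≈ 0.1445

By the reflection principle for standard BM, P(τ_b ≤ t) = 2 · P(B_t ≥ b). Since B_t ~ N(0, t), P(B_t ≥ 3.76) = 1 − Φ(3.76/√t) = 1 − Φ(3.76/√6.64) = 1 − Φ(1.4592) ≈ 0.07226. Doubling: P(τ_{3.76} ≤ 6.64) ≈ 2 · 0.07226 = 0.14452 ≈ 0.1445.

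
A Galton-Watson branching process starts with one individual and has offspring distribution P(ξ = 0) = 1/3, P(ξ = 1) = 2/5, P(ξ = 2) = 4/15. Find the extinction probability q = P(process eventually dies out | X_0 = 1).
q = 1

Mean offspring μ = 0·1/3 + 1·2/5 + 2·4/15 = 14/15 ≤ 1. For μ ≤ 1 with offspring not concentrated at 1, the Galton-Watson process goes extinct almost surely, so q = 1.
(Algebraic check: The pgf is f(s) = 1/3 + 2/5·s + 4/15·s². The extinction probability q is the smallest fixed point of f in [0, 1]. Setting s = f(s):
  4/15·s² + (2/5 − 1)·s + 1/3 = 0
  4/15·s² − (1/3 + 4/15)·s + 1/3 = 0
which factors as (s − 1)·(4/15·s − 1/3) = 0, giving roots s = 1 and s = (1/3)/(4/15) = 5/4. Since 5/4 ≥ 1, the smallest root in [0, 1] is s = 1.)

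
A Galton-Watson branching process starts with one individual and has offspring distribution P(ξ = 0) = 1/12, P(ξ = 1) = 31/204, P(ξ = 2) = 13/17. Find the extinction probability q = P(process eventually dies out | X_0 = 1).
q = 17/156

The pgf is f(s) = 1/12 + 31/204·s + 13/17·s². The extinction probability q is the smallest fixed point of f in [0, 1]. Setting s = f(s):
  13/17·s² + (31/204 − 1)·s + 1/12 = 0
  13/17·s² − (1/12 + 13/17)·s + 1/12 = 0
which factors as (s − 1)·(13/17·s − 1/12) = 0, giving roots s = 1 and s = (1/12)/(13/17) = 17/156.
Mean offspring μ = 31/204 + 2·13/17 = 343/204 > 1 (supercritical), so q < 1. The extinction probability is the smaller root: q = (1/12)/(13/17) = 17/156.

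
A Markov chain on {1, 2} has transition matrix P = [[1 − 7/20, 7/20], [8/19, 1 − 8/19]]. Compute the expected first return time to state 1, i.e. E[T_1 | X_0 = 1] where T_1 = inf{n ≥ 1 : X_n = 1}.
E[T_1 | X_0 = 1] = 1/π_1 = 293/160

For an irreducible recurrent Markov chain with stationary distribution π, E[T_i | X_0 = i] = 1/π_i (Kac's formula). Here π_1 = (8/19)/(7/20 + 8/19) = (8/19)/(293/380) = 160/293, so E[T_1 | X_0 = 1] = 1/π_1 = (7/20 + 8/19)/(8/19) = (293/380)/(8/19) = 293/160.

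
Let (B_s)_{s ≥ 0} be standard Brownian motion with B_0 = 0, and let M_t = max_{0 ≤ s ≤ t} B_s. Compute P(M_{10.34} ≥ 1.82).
P(M_{10.34} ≥ 1.82) = 2·P(B_{10.34} ≥ 1.82) = 2(1 − Φ(1.82/√10.34)) ≈ 0.5714

By the reflection principle for Brownian motion, P(M_t ≥ a) = 2 · P(B_t ≥ a) for a ≥ 0. Since B_t ~ N(0, t), P(B_t ≥ 1.82) = 1 − Φ(1.82/√t) = 1 − Φ(1.82/√10.34) = 1 − Φ(0.5660). So
  P(M_{10.34} ≥ 1.82) = 2(1 − Φ(0.5660)) ≈ 0.5714.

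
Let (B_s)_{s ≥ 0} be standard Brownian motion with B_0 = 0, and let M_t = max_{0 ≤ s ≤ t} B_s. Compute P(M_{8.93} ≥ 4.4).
P(M_{8.93} ≥ 4.4) = 2·P(B_{8.93} ≥ 4.4) = 2(1 − Φ(4.4/√8.93)) ≈ 0.1409

By the reflection principle for Brownian motion, P(M_t ≥ a) = 2 · P(B_t ≥ a) for a ≥ 0. Since B_t ~ N(0, t), P(B_t ≥ 4.4) = 1 − Φ(4.4/√t) = 1 − Φ(4.4/√8.93) = 1 − Φ(1.4724). So
  P(M_{8.93} ≥ 4.4) = 2(1 − Φ(1.4724)) ≈ 0.1409.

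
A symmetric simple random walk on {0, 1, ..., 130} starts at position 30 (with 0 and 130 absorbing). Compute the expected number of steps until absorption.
E[τ | X_0 = 30] = 3000

Let v_k = E[τ | X_0 = k]. Boundary: v_0 = v_130 = 0. Recurrence: v_k = 1 + (v_{k-1} + v_{k+1})/2 for 1 ≤ k ≤ 129. The particular solution to v_k − (v_{k-1} + v_{k+1})/2 = 1 is v_k = −k^2. Adding homogeneous solution A + B k and matching boundaries gives v_k = k (130 − k). Substituting k = 30: v_30 = 30 · 100 = 3000.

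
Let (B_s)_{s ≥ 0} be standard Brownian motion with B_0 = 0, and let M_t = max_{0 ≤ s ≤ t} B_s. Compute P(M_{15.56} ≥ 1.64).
P(M_{15.56} ≥ 1.64) = 2·P(B_{15.56} ≥ 1.64) = 2(1 − Φ(1.64/√15.56)) ≈ 0.6776

By the reflection principle for Brownian motion, P(M_t ≥ a) = 2 · P(B_t ≥ a) for a ≥ 0. Since B_t ~ N(0, t), P(B_t ≥ 1.64) = 1 − Φ(1.64/√t) = 1 − Φ(1.64/√15.56) = 1 − Φ(0.4158). So
  P(M_{15.56} ≥ 1.64) = 2(1 − Φ(0.4158)) ≈ 0.6776.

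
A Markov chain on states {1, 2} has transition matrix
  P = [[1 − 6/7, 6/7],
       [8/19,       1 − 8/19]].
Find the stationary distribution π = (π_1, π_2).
π_1 = 28/85, π_2 = 57/85

Solve πP = π with π_1 + π_2 = 1. From πP = π: π_1 · (1 − 6/7) + π_2 · 8/19 = π_1 ⇒ π_2 · 8/19 = π_1 · 6/7 ⇒ π_2/π_1 = (6/7)/(8/19) = 57/28. Together with π_1 + π_2 = 1:
  π_1 = (8/19)/(6/7 + 8/19) = (8/19)/(170/133) = 28/85,
  π_2 = (6/7)/(6/7 + 8/19) = (6/7)/(170/133) = 57/85.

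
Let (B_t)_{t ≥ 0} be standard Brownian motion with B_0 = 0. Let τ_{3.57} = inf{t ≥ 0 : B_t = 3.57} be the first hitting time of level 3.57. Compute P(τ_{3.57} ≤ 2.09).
P(τ_{3.57} ≤ 2.09) = 2(1 − Φ(3.57/√2.09)) = 2(1 − Φ(2.4694)) ≈ 0.0135

By the reflection principle for standard BM, P(τ_b ≤ t) = 2 · P(B_t ≥ b). Since B_t ~ N(0, t), P(B_t ≥ 3.57) = 1 − Φ(3.57/√t) = 1 − Φ(3.57/√2.09) = 1 − Φ(2.4694) ≈ 0.00677. Doubling: P(τ_{3.57} ≤ 2.09) ≈ 2 · 0.00677 = 0.01354 ≈ 0.0135.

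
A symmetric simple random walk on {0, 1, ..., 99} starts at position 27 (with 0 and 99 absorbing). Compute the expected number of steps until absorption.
E[τ | X_0 = 27] = 1944

Let v_k = E[τ | X_0 = k]. Boundary: v_0 = v_99 = 0. Recurrence: v_k = 1 + (v_{k-1} + v_{k+1})/2 for 1 ≤ k ≤ 98. The particular solution to v_k − (v_{k-1} + v_{k+1})/2 = 1 is v_k = −k^2. Adding homogeneous solution A + B k and matching boundaries gives v_k = k (99 − k). Substituting k = 27: v_27 = 27 · 72 = 1944.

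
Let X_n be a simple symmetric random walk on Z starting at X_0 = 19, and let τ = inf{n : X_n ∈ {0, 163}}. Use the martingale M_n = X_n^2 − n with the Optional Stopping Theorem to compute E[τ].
E[τ] = 2736

M_n = X_n^2 − n is a martingale (since E[X_{n+1}^2 | F_n] = X_n^2 + 1). By OST (τ has finite mean in a bounded region), E[M_τ] = E[M_0] = X_0^2 − 0 = 19^2 = 361. Also E[M_τ] = E[X_τ^2] − E[τ]. The walk exits at 0 or 163, with P(hit 163 first) = 19/163, so E[X_τ^2] = 163^2 · 19/163 + 0 = 3097. Thus E[τ] = E[X_τ^2] − E[M_τ] = 3097 − 361 = 2736 = 19(163 − 19) = 2736.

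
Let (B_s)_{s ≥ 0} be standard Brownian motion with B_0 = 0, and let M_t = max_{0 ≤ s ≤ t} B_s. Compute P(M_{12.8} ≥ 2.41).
P(M_{12.8} ≥ 2.41) = 2·P(B_{12.8} ≥ 2.41) = 2(1 − Φ(2.41/√12.8)) ≈ 0.5006

By the reflection principle for Brownian motion, P(M_t ≥ a) = 2 · P(B_t ≥ a) for a ≥ 0. Since B_t ~ N(0, t), P(B_t ≥ 2.41) = 1 − Φ(2.41/√t) = 1 − Φ(2.41/√12.8) = 1 − Φ(0.6736). So
  P(M_{12.8} ≥ 2.41) = 2(1 − Φ(0.6736)) ≈ 0.5006.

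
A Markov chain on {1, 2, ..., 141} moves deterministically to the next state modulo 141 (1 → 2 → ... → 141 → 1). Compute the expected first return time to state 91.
E[T_91 | X_0 = 91] = 141

The chain cycles deterministically, so starting at state 91 it returns in exactly 141 steps. Equivalently, the stationary distribution is uniform π_j = 1/141 for every state j, so by Kac's formula E[T_91] = 1/π_91 = 141.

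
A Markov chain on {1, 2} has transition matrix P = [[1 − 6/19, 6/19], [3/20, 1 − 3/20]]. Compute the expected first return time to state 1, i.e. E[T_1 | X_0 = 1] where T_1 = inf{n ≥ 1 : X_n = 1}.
E[T_1 | X_0 = 1] = 1/π_1 = 59/19

For an irreducible recurrent Markov chain with stationary distribution π, E[T_i | X_0 = i] = 1/π_i (Kac's formula). Here π_1 = (3/20)/(6/19 + 3/20) = (3/20)/(177/380) = 19/59, so E[T_1 | X_0 = 1] = 1/π_1 = (6/19 + 3/20)/(3/20) = (177/380)/(3/20) = 59/19.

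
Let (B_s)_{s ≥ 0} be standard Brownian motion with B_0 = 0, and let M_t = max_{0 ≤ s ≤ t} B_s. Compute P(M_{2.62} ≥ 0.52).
P(M_{2.62} ≥ 0.52) = 2·P(B_{2.62} ≥ 0.52) = 2(1 − Φ(0.52/√2.62)) ≈ 0.7480

By the reflection principle for Brownian motion, P(M_t ≥ a) = 2 · P(B_t ≥ a) for a ≥ 0. Since B_t ~ N(0, t), P(B_t ≥ 0.52) = 1 − Φ(0.52/√t) = 1 − Φ(0.52/√2.62) = 1 − Φ(0.3213). So
  P(M_{2.62} ≥ 0.52) = 2(1 − Φ(0.3213)) ≈ 0.7480.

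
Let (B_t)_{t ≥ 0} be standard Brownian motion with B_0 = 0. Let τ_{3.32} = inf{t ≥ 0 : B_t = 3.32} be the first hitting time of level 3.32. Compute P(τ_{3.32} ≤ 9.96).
P(τ_{3.32} ≤ 9.96) = 2(1 − Φ(3.32/√9.96)) = 2(1 − Φ(1.0520)) ≈ 0.2928

By the reflection principle for standard BM, P(τ_b ≤ t) = 2 · P(B_t ≥ b). Since B_t ~ N(0, t), P(B_t ≥ 3.32) = 1 − Φ(3.32/√t) = 1 − Φ(3.32/√9.96) = 1 − Φ(1.0520) ≈ 0.14640. Doubling: P(τ_{3.32} ≤ 9.96) ≈ 2 · 0.14640 = 0.29280 ≈ 0.2928.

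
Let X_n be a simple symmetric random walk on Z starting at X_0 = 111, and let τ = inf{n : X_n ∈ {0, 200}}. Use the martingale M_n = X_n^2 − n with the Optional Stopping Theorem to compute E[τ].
E[τ] = 9879

M_n = X_n^2 − n is a martingale (since E[X_{n+1}^2 | F_n] = X_n^2 + 1). By OST (τ has finite mean in a bounded region), E[M_τ] = E[M_0] = X_0^2 − 0 = 111^2 = 12321. Also E[M_τ] = E[X_τ^2] − E[τ]. The walk exits at 0 or 200, with P(hit 200 first) = 111/200, so E[X_τ^2] = 200^2 · 111/200 + 0 = 22200. Thus E[τ] = E[X_τ^2] − E[M_τ] = 22200 − 12321 = 9879 = 111(200 − 111) = 9879.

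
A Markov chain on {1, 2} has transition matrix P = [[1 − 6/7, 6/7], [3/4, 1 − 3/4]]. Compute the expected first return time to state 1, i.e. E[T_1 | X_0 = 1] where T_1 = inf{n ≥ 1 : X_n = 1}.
E[T_1 | X_0 = 1] = 1/π_1 = 15/7

For an irreducible recurrent Markov chain with stationary distribution π, E[T_i | X_0 = i] = 1/π_i (Kac's formula). Here π_1 = (3/4)/(6/7 + 3/4) = (3/4)/(45/28) = 7/15, so E[T_1 | X_0 = 1] = 1/π_1 = (6/7 + 3/4)/(3/4) = (45/28)/(3/4) = 15/7.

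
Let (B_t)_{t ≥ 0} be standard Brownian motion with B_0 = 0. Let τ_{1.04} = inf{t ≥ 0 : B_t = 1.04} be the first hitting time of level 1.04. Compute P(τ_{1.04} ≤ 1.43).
P(τ_{1.04} ≤ 1.43) = 2(1 − Φ(1.04/√1.43)) = 2(1 − Φ(0.8697)) ≈ 0.3845

By the reflection principle for standard BM, P(τ_b ≤ t) = 2 · P(B_t ≥ b). Since B_t ~ N(0, t), P(B_t ≥ 1.04) = 1 − Φ(1.04/√t) = 1 − Φ(1.04/√1.43) = 1 − Φ(0.8697) ≈ 0.19223. Doubling: P(τ_{1.04} ≤ 1.43) ≈ 2 · 0.19223 = 0.38446 ≈ 0.3845.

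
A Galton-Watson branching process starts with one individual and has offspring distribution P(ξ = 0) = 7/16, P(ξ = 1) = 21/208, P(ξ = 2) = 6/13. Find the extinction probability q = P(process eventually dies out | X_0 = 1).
q = 91/96

The pgf is f(s) = 7/16 + 21/208·s + 6/13·s². The extinction probability q is the smallest fixed point of f in [0, 1]. Setting s = f(s):
  6/13·s² + (21/208 − 1)·s + 7/16 = 0
  6/13·s² − (7/16 + 6/13)·s + 7/16 = 0
which factors as (s − 1)·(6/13·s − 7/16) = 0, giving roots s = 1 and s = (7/16)/(6/13) = 91/96.
Mean offspring μ = 21/208 + 2·6/13 = 213/208 > 1 (supercritical), so q < 1. The extinction probability is the smaller root: q = (7/16)/(6/13) = 91/96.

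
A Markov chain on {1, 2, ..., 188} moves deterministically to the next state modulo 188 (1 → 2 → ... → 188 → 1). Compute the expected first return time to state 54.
E[T_54 | X_0 = 54] = 188

The chain cycles deterministically, so starting at state 54 it returns in exactly 188 steps. Equivalently, the stationary distribution is uniform π_j = 1/188 for every state j, so by Kac's formula E[T_54] = 1/π_54 = 188.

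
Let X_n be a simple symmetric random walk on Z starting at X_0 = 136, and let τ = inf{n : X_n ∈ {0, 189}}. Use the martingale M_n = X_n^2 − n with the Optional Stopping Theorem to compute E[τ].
E[τ] = 7208

M_n = X_n^2 − n is a martingale (since E[X_{n+1}^2 | F_n] = X_n^2 + 1). By OST (τ has finite mean in a bounded region), E[M_τ] = E[M_0] = X_0^2 − 0 = 136^2 = 18496. Also E[M_τ] = E[X_τ^2] − E[τ]. The walk exits at 0 or 189, with P(hit 189 first) = 136/189, so E[X_τ^2] = 189^2 · 136/189 + 0 = 25704. Thus E[τ] = E[X_τ^2] − E[M_τ] = 25704 − 18496 = 7208 = 136(189 − 136) = 7208.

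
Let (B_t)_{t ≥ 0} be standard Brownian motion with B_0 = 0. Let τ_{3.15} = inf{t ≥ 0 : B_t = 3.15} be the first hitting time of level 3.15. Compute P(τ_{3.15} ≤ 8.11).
P(τ_{3.15} ≤ 8.11) = 2(1 − Φ(3.15/√8.11)) = 2(1 − Φ(1.1061)) ≈ 0.2687

By the reflection principle for standard BM, P(τ_b ≤ t) = 2 · P(B_t ≥ b). Since B_t ~ N(0, t), P(B_t ≥ 3.15) = 1 − Φ(3.15/√t) = 1 − Φ(3.15/√8.11) = 1 − Φ(1.1061) ≈ 0.13434. Doubling: P(τ_{3.15} ≤ 8.11) ≈ 2 · 0.13434 = 0.26868 ≈ 0.2687.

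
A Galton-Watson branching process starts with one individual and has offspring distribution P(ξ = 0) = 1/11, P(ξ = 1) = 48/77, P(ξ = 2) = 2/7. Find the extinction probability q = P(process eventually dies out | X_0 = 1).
q = 7/22

The pgf is f(s) = 1/11 + 48/77·s + 2/7·s². The extinction probability q is the smallest fixed point of f in [0, 1]. Setting s = f(s):
  2/7·s² + (48/77 − 1)·s + 1/11 = 0
  2/7·s² − (1/11 + 2/7)·s + 1/11 = 0
which factors as (s − 1)·(2/7·s − 1/11) = 0, giving roots s = 1 and s = (1/11)/(2/7) = 7/22.
Mean offspring μ = 48/77 + 2·2/7 = 92/77 > 1 (supercritical), so q < 1. The extinction probability is the smaller root: q = (1/11)/(2/7) = 7/22.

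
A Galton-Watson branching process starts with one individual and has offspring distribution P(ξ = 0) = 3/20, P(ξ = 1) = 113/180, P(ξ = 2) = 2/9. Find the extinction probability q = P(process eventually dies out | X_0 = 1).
q = 27/40

The pgf is f(s) = 3/20 + 113/180·s + 2/9·s². The extinction probability q is the smallest fixed point of f in [0, 1]. Setting s = f(s):
  2/9·s² + (113/180 − 1)·s + 3/20 = 0
  2/9·s² − (3/20 + 2/9)·s + 3/20 = 0
which factors as (s − 1)·(2/9·s − 3/20) = 0, giving roots s = 1 and s = (3/20)/(2/9) = 27/40.
Mean offspring μ = 113/180 + 2·2/9 = 193/180 > 1 (supercritical), so q < 1. The extinction probability is the smaller root: q = (3/20)/(2/9) = 27/40.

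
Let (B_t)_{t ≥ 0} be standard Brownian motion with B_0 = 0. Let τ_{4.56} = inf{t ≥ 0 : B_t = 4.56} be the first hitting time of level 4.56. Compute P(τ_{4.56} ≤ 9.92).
P(τ_{4.56} ≤ 9.92) = 2(1 − Φ(4.56/√9.92)) = 2(1 − Φ(1.4478)) ≈ 0.1477

By the reflection principle for standard BM, P(τ_b ≤ t) = 2 · P(B_t ≥ b). Since B_t ~ N(0, t), P(B_t ≥ 4.56) = 1 − Φ(4.56/√t) = 1 − Φ(4.56/√9.92) = 1 − Φ(1.4478) ≈ 0.07384. Doubling: P(τ_{4.56} ≤ 9.92) ≈ 2 · 0.07384 = 0.14768 ≈ 0.1477.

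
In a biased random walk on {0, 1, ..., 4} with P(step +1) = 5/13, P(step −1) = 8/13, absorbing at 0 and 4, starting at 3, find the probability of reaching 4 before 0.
P(hit 4 before 0) = (1 − (8/5)^3) / (1 − (8/5)^4) = 645/1157

Let u_k denote P(reach 4 before 0 | start at k). Boundary: u_0 = 0, u_4 = 1. Recurrence: u_k = 5/13·u_{k+1} + 8/13·u_{k-1} for 1 ≤ k ≤ 3. Try u_k = A + B·r^k with r = q/p = (8/13)/(5/13) = 8/5. Substitution satisfies the recurrence; boundary conditions give:
  u_k = (1 − r^k) / (1 − r^N) = (1 − (8/5)^3) / (1 − (8/5)^4) = 645/1157.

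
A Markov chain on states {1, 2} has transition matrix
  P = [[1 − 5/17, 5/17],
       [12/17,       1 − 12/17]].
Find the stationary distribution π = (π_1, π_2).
π_1 = 12/17, π_2 = 5/17

Solve πP = π with π_1 + π_2 = 1. From πP = π: π_1 · (1 − 5/17) + π_2 · 12/17 = π_1 ⇒ π_2 · 12/17 = π_1 · 5/17 ⇒ π_2/π_1 = (5/17)/(12/17) = 5/12. Together with π_1 + π_2 = 1:
  π_1 = (12/17)/(5/17 + 12/17) = (12/17)/(1) = 12/17,
  π_2 = (5/17)/(5/17 + 12/17) = (5/17)/(1) = 5/17.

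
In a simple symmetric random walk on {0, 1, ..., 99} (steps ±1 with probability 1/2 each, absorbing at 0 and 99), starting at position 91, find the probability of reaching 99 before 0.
P(hit 99 before 0) = 91/99

Let u_k = P(hit 99 before 0 | start at k). Then u_0 = 0, u_99 = 1, and u_k = u_{k-1}/2 + u_{k+1}/2 for 1 ≤ k ≤ 98. This harmonic recurrence is solved by u_k = k/99, giving u_91 = 91/99.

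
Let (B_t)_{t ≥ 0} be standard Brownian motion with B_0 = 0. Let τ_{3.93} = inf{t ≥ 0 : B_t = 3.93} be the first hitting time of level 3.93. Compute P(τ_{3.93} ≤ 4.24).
P(τ_{3.93} ≤ 4.24) = 2(1 − Φ(3.93/√4.24)) = 2(1 − Φ(1.9086)) ≈ 0.0563

By the reflection principle for standard BM, P(τ_b ≤ t) = 2 · P(B_t ≥ b). Since B_t ~ N(0, t), P(B_t ≥ 3.93) = 1 − Φ(3.93/√t) = 1 − Φ(3.93/√4.24) = 1 − Φ(1.9086) ≈ 0.02816. Doubling: P(τ_{3.93} ≤ 4.24) ≈ 2 · 0.02816 = 0.05632 ≈ 0.0563.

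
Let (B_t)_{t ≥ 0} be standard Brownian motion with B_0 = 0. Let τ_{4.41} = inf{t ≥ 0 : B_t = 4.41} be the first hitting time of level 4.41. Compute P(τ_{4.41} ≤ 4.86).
P(τ_{4.41} ≤ 4.86) = 2(1 − Φ(4.41/√4.86)) = 2(1 − Φ(2.0004)) ≈ 0.0455

By the reflection principle for standard BM, P(τ_b ≤ t) = 2 · P(B_t ≥ b). Since B_t ~ N(0, t), P(B_t ≥ 4.41) = 1 − Φ(4.41/√t) = 1 − Φ(4.41/√4.86) = 1 − Φ(2.0004) ≈ 0.02273. Doubling: P(τ_{4.41} ≤ 4.86) ≈ 2 · 0.02273 = 0.04546 ≈ 0.0455.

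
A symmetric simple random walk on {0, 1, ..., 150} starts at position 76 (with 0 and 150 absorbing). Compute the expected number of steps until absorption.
E[τ | X_0 = 76] = 5624

Let v_k = E[τ | X_0 = k]. Boundary: v_0 = v_150 = 0. Recurrence: v_k = 1 + (v_{k-1} + v_{k+1})/2 for 1 ≤ k ≤ 149. The particular solution to v_k − (v_{k-1} + v_{k+1})/2 = 1 is v_k = −k^2. Adding homogeneous solution A + B k and matching boundaries gives v_k = k (150 − k). Substituting k = 76: v_76 = 76 · 74 = 5624.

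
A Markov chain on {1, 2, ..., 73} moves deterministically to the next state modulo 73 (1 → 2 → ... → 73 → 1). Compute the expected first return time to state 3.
E[T_3 | X_0 = 3] = 73

The chain cycles deterministically, so starting at state 3 it returns in exactly 73 steps. Equivalently, the stationary distribution is uniform π_j = 1/73 for every state j, so by Kac's formula E[T_3] = 1/π_3 = 73.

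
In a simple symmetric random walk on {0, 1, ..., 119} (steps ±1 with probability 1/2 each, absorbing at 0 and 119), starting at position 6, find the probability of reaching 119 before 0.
P(hit 119 before 0) = 6/119

Let u_k = P(hit 119 before 0 | start at k). Then u_0 = 0, u_119 = 1, and u_k = u_{k-1}/2 + u_{k+1}/2 for 1 ≤ k ≤ 118. This harmonic recurrence is solved by u_k = k/119, giving u_6 = 6/119.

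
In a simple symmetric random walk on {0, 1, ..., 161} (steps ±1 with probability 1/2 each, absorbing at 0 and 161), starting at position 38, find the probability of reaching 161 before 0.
P(hit 161 before 0) = 38/161

Let u_k = P(hit 161 before 0 | start at k). Then u_0 = 0, u_161 = 1, and u_k = u_{k-1}/2 + u_{k+1}/2 for 1 ≤ k ≤ 160. This harmonic recurrence is solved by u_k = k/161, giving u_38 = 38/161.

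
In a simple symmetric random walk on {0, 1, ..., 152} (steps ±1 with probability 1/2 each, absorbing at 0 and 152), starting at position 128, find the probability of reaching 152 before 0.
P(hit 152 before 0) = 128/152 = 16/19

Let u_k = P(hit 152 before 0 | start at k). Then u_0 = 0, u_152 = 1, and u_k = u_{k-1}/2 + u_{k+1}/2 for 1 ≤ k ≤ 151. This harmonic recurrence is solved by u_k = k/152, giving u_128 = 128/152 = 16/19.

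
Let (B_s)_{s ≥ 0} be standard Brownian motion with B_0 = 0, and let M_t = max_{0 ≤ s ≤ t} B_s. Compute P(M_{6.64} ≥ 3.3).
P(M_{6.64} ≥ 3.3) = 2·P(B_{6.64} ≥ 3.3) = 2(1 − Φ(3.3/√6.64)) ≈ 0.2003

By the reflection principle for Brownian motion, P(M_t ≥ a) = 2 · P(B_t ≥ a) for a ≥ 0. Since B_t ~ N(0, t), P(B_t ≥ 3.3) = 1 − Φ(3.3/√t) = 1 − Φ(3.3/√6.64) = 1 − Φ(1.2806). So
  P(M_{6.64} ≥ 3.3) = 2(1 − Φ(1.2806)) ≈ 0.2003.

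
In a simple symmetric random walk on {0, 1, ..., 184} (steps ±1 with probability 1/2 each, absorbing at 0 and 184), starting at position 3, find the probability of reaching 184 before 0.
P(hit 184 before 0) = 3/184

Let u_k = P(hit 184 before 0 | start at k). Then u_0 = 0, u_184 = 1, and u_k = u_{k-1}/2 + u_{k+1}/2 for 1 ≤ k ≤ 183. This harmonic recurrence is solved by u_k = k/184, giving u_3 = 3/184.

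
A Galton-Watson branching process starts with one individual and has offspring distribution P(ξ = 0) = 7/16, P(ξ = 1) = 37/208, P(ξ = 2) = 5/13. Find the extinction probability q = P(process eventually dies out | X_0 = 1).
q = 1

Mean offspring μ = 0·7/16 + 1·37/208 + 2·5/13 = 197/208 ≤ 1. For μ ≤ 1 with offspring not concentrated at 1, the Galton-Watson process goes extinct almost surely, so q = 1.
(Algebraic check: The pgf is f(s) = 7/16 + 37/208·s + 5/13·s². The extinction probability q is the smallest fixed point of f in [0, 1]. Setting s = f(s):
  5/13·s² + (37/208 − 1)·s + 7/16 = 0
  5/13·s² − (7/16 + 5/13)·s + 7/16 = 0
which factors as (s − 1)·(5/13·s − 7/16) = 0, giving roots s = 1 and s = (7/16)/(5/13) = 91/80. Since 91/80 ≥ 1, the smallest root in [0, 1] is s = 1.)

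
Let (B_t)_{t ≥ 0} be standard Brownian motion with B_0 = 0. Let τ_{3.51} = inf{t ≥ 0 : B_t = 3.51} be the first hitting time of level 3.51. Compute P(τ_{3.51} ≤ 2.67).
P(τ_{3.51} ≤ 2.67) = 2(1 − Φ(3.51/√2.67)) = 2(1 − Φ(2.1481)) ≈ 0.0317

By the reflection principle for standard BM, P(τ_b ≤ t) = 2 · P(B_t ≥ b). Since B_t ~ N(0, t), P(B_t ≥ 3.51) = 1 − Φ(3.51/√t) = 1 − Φ(3.51/√2.67) = 1 − Φ(2.1481) ≈ 0.01585. Doubling: P(τ_{3.51} ≤ 2.67) ≈ 2 · 0.01585 = 0.03170 ≈ 0.0317.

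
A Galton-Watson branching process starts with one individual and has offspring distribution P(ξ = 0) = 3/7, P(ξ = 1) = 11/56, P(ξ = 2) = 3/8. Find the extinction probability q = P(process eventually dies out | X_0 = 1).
q = 1

Mean offspring μ = 0·3/7 + 1·11/56 + 2·3/8 = 53/56 ≤ 1. For μ ≤ 1 with offspring not concentrated at 1, the Galton-Watson process goes extinct almost surely, so q = 1.
(Algebraic check: The pgf is f(s) = 3/7 + 11/56·s + 3/8·s². The extinction probability q is the smallest fixed point of f in [0, 1]. Setting s = f(s):
  3/8·s² + (11/56 − 1)·s + 3/7 = 0
  3/8·s² − (3/7 + 3/8)·s + 3/7 = 0
which factors as (s − 1)·(3/8·s − 3/7) = 0, giving roots s = 1 and s = (3/7)/(3/8) = 8/7. Since 8/7 ≥ 1, the smallest root in [0, 1] is s = 1.)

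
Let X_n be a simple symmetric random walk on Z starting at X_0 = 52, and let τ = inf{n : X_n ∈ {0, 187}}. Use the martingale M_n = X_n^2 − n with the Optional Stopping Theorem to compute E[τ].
E[τ] = 7020

M_n = X_n^2 − n is a martingale (since E[X_{n+1}^2 | F_n] = X_n^2 + 1). By OST (τ has finite mean in a bounded region), E[M_τ] = E[M_0] = X_0^2 − 0 = 52^2 = 2704. Also E[M_τ] = E[X_τ^2] − E[τ]. The walk exits at 0 or 187, with P(hit 187 first) = 52/187, so E[X_τ^2] = 187^2 · 52/187 + 0 = 9724. Thus E[τ] = E[X_τ^2] − E[M_τ] = 9724 − 2704 = 7020 = 52(187 − 52) = 7020.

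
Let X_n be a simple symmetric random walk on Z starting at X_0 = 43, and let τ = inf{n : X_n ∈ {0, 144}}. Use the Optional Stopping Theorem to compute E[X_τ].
E[X_τ] = 43

X_n is a martingale and τ is a bounded-mean stopping time (indeed τ is finite a.s. with bounded expectation since the walk is in a bounded region). By the OST, E[X_τ] = E[X_0] = 43. Equivalently: E[X_τ] = 144 · P(hit 144 first) + 0 · P(hit 0 first) = 144 · (43/144) = 43.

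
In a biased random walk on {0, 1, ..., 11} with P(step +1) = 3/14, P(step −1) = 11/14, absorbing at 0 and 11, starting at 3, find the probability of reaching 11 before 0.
P(hit 11 before 0) = (1 − (11/3)^3) / (1 − (11/3)^11) = 1069443/35663936683

Let u_k denote P(reach 11 before 0 | start at k). Boundary: u_0 = 0, u_11 = 1. Recurrence: u_k = 3/14·u_{k+1} + 11/14·u_{k-1} for 1 ≤ k ≤ 10. Try u_k = A + B·r^k with r = q/p = (11/14)/(3/14) = 11/3. Substitution satisfies the recurrence; boundary conditions give:
  u_k = (1 − r^k) / (1 − r^N) = (1 − (11/3)^3) / (1 − (11/3)^11) = 1069443/35663936683.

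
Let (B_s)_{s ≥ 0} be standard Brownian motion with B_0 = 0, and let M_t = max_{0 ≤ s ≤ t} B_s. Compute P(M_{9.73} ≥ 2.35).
P(M_{9.73} ≥ 2.35) = 2·P(B_{9.73} ≥ 2.35) = 2(1 − Φ(2.35/√9.73)) ≈ 0.4512

By the reflection principle for Brownian motion, P(M_t ≥ a) = 2 · P(B_t ≥ a) for a ≥ 0. Since B_t ~ N(0, t), P(B_t ≥ 2.35) = 1 − Φ(2.35/√t) = 1 − Φ(2.35/√9.73) = 1 − Φ(0.7534). So
  P(M_{9.73} ≥ 2.35) = 2(1 − Φ(0.7534)) ≈ 0.4512.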